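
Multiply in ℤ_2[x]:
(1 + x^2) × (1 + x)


Expand and collect like terms; reduce coefficients mod 2:
x^0: 1·1 = 1 ≡ 1 (mod 2)
x^1: 1·1 + 0·1 = 1 ≡ 1 (mod 2)
x^2: 0·1 + 1·1 = 1 ≡ 1 (mod 2)
x^3: 1·1 = 1 ≡ 1 (mod 2)
Result: 1 + x + x^2 + x^3

f · g = 1 + x + x^2 + x^3


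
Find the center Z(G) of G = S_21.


Z(G) = {g ∈ G | gx = xg for all x ∈ G}
S_n is non-abelian for n ≥ 3; Z(S_21) is trivial

Z(S_21) = {e}


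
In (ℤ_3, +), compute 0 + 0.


Operation: addition mod 3
0 + 0 = (a + b) mod 3 with a = 0, b = 0

0 + 0 = 0


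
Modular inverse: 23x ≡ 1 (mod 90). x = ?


Use the extended Euclidean algorithm to write 1 = 23·s + 90·t; then s mod 90 is the inverse.
Euclidean algorithm:
  23 = 0·90 + 23
  90 = 3·23 + 21
  23 = 1·21 + 2
  21 = 10·2 + 1
  2 = 2·1 + 0
gcd(23,90) = 1
Back-substitution gives: 23·(-43) + 90·(11) = 1
So 23⁻¹ ≡ -43 ≡ 47 (mod 90)
Check: 23 × 47 = 1081 ≡ 1 (mod 90) ✓

23⁻¹ ≡ 47 (mod 90)


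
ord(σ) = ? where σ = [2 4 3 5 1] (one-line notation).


Cycle decomposition: (1 2 4 5)
Cycle lengths: 4
Order = lcm(4) = 4

ord(σ) = 4


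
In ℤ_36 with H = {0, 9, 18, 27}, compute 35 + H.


35 + H = {35 + h (mod 36) : h ∈ H}
35+0=35, 35+9=8, 35+18=17, 35+27=26
35 + H = {8, 17, 26, 35} = 8 + H

35 + H = {8, 17, 26, 35}


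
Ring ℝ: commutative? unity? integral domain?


ℝ is a field: commutative, has unity, every nonzero element is a unit (hence an integral domain)
Commutative: Yes
Integral domain: Yes
Has unity: Yes

ℝ: Commutative=Yes, Unity=Yes


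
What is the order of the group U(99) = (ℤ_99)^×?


U(n) is the group of units mod n; |U(n)| = φ(n)
|U(99)| = φ(99) = 60

|U(99) = (ℤ_99)^×| = 60


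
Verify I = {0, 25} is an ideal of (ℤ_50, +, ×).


Check ideal conditions for I = {0, 25} in ℤ_50:
(1) I is an additive subgroup? Yes
(2) For r ∈ ℤ_50 and a ∈ I: r·a ∈ I? Yes

Yes, I is an ideal of ℤ_50


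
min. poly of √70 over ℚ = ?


√70 satisfies x² - 70 = 0, irreducible over ℚ since 70 is squarefree

Minimal polynomial: x² - 70


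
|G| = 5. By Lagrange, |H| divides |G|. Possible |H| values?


Lagrange's theorem: |H| divides |G|
|G| = 5
Divisors of 5: 1, 5

Possible subgroup orders: {1, 5}


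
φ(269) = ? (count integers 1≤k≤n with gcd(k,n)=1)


Factor n: 269 = 269
φ(n) = n · ∏(1 - 1/p) over distinct primes p | n
φ(269) = 269 · (1 - 1/269) = 268

φ(269) = 268


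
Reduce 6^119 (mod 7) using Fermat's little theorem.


Fermat's little theorem: if p is prime and gcd(a,p)=1, then a^(p-1) ≡ 1 (mod p)
p = 7 is prime, gcd(6,7) = 1
Reduce exponent: 119 mod 6 = 5
So 6^119 ≡ 6^5 (mod 7)
6^5 mod 7 = 6

6^119 ≡ 6 (mod 7)


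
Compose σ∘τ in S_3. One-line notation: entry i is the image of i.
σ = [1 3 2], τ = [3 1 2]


σ∘τ: apply τ first, then σ
1 →τ 3 →σ 2
2 →τ 1 →σ 1
3 →τ 2 →σ 3

σ∘τ = [2 1 3]


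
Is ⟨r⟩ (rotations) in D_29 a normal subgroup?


H = ⟨r⟩ (rotations) in D_29
The rotation subgroup ⟨r⟩ has index 2 in D_29, so it is normal

Yes, normal subgroup


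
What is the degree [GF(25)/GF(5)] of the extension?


GF(25) = GF(5^2), so the extension degree is 2

[GF(25)/GF(5)] = 2


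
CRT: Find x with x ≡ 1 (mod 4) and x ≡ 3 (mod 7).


m₁ = 4, m₂ = 7, gcd = 1, so CRT applies. M = m₁·m₂ = 28
Let M₁ = M/m₁ = 7, M₂ = M/m₂ = 4
Find y₁ ≡ M₁⁻¹ (mod m₁): 7⁻¹ ≡ 3 (mod 4)
Find y₂ ≡ M₂⁻¹ (mod m₂): 4⁻¹ ≡ 2 (mod 7)
x = a₁·M₁·y₁ + a₂·M₂·y₂ = 1·7·3 + 3·4·2 = 45
Reduce mod 28: x ≡ 17
Check: 17 mod 4 = 1 ✓, 17 mod 7 = 3 ✓

x ≡ 17 (mod 28)


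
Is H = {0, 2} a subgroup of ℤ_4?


Subgroup test for H = {0, 2} in (ℤ_4, +):
(1) 0 ∈ H? Yes
(2) Closure: for all a,b ∈ H, (a+b) mod 4 ∈ H? Yes
(3) Inverses: for all a ∈ H, -a mod 4 ∈ H? Yes

Yes, H is a subgroup of ℤ_4


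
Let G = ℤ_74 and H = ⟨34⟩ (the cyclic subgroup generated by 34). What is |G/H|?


|⟨34⟩| = n / gcd(34, 74) = 74 / 2 = 37
H is normal (ℤ_74 is abelian).
|G/H| = |G| / |H| = 74 / 37 = 2

|G/H| = 2


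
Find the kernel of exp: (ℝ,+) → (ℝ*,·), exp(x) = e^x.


Kernel = preimage of identity
ker(exp) = {x ∈ ℝ | e^x = 1} = {0}

ker(exp) = {0}


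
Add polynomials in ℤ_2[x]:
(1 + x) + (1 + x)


Add coefficients mod 2:
x^0: 1 + 1 = 0 (mod 2)
x^1: 1 + 1 = 0 (mod 2)
Result: 0

f + g = 0


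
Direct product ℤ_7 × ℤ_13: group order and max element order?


|ℤ_7 × ℤ_13| = 7 × 13 = 91
Max element order = lcm(7,13) = 91
Cyclic? Yes (gcd=1)

|ℤ_7×ℤ_13| = 91, max element order = 91


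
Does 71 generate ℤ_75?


g generates ℤ_n iff gcd(g, n) = 1
gcd(71, 75) = 1
Since gcd = 1, 71 is a generator.

Yes, 71 generates ℤ_75


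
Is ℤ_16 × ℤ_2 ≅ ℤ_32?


Comparing ℤ_16 × ℤ_2 and ℤ_32:
gcd(16,2) = 2 ≠ 1. Max element order in ℤ_16×ℤ_2 is lcm(16,2) = 16 < 32, so it has no element of order 32

No, ℤ_16 × ℤ_2 ≇ ℤ_32


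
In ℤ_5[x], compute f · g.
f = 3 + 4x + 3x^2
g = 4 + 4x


Expand and collect like terms; reduce coefficients mod 5:
x^0: 3·4 = 12 ≡ 2 (mod 5)
x^1: 3·4 + 4·4 = 28 ≡ 3 (mod 5)
x^2: 4·4 + 3·4 = 28 ≡ 3 (mod 5)
x^3: 3·4 = 12 ≡ 2 (mod 5)
Result: 2 + 3x + 3x^2 + 2x^3

f · g = 2 + 3x + 3x^2 + 2x^3


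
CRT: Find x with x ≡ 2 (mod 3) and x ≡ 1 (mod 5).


m₁ = 3, m₂ = 5, gcd = 1, so CRT applies. M = m₁·m₂ = 15
Let M₁ = M/m₁ = 5, M₂ = M/m₂ = 3
Find y₁ ≡ M₁⁻¹ (mod m₁): 5⁻¹ ≡ 2 (mod 3)
Find y₂ ≡ M₂⁻¹ (mod m₂): 3⁻¹ ≡ 2 (mod 5)
x = a₁·M₁·y₁ + a₂·M₂·y₂ = 2·5·2 + 1·3·2 = 26
Reduce mod 15: x ≡ 11
Check: 11 mod 3 = 2 ✓, 11 mod 5 = 1 ✓

x ≡ 11 (mod 15)


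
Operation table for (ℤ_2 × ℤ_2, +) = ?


Elements: {(0,0), (0,1), (1,0), (1,1)}
Operation: componentwise addition mod (2, 2)
Entry (a, b) = ((a₁+b₁) mod 2, (a₂+b₂) mod 2)

Cayley table:
      | (0,0) | (0,1) | (1,0) | (1,1)
(0,0) | (0,0) | (0,1) | (1,0) | (1,1)
(0,1) | (0,1) | (0,0) | (1,1) | (1,0)
(1,0) | (1,0) | (1,1) | (0,0) | (0,1)
(1,1) | (1,1) | (1,0) | (0,1) | (0,0)


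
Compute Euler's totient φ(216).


Factor n: 216 = 2^3 × 3^3
φ(n) = n · ∏(1 - 1/p) over distinct primes p | n
φ(216) = 216 · (1 - 1/2) · (1 - 1/3) = 72

φ(216) = 72


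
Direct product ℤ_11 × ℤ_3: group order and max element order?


|ℤ_11 × ℤ_3| = 11 × 3 = 33
Max element order = lcm(11,3) = 33
Cyclic? Yes (gcd=1)

|ℤ_11×ℤ_3| = 33, max element order = 33


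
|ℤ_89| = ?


ℤ_n has n elements.

|ℤ_89| = 89


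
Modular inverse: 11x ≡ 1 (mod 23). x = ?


Use the extended Euclidean algorithm to write 1 = 11·s + 23·t; then s mod 23 is the inverse.
Euclidean algorithm:
  11 = 0·23 + 11
  23 = 2·11 + 1
  11 = 11·1 + 0
gcd(11,23) = 1
Back-substitution gives: 11·(-2) + 23·(1) = 1
So 11⁻¹ ≡ -2 ≡ 21 (mod 23)
Check: 11 × 21 = 231 ≡ 1 (mod 23) ✓

11⁻¹ ≡ 21 (mod 23)


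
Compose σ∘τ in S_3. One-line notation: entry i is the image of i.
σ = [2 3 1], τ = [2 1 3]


σ∘τ: apply τ first, then σ
1 →τ 2 →σ 3
2 →τ 1 →σ 2
3 →τ 3 →σ 1

σ∘τ = [3 2 1]


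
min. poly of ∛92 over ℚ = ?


∛92 satisfies x³ - 92 = 0, irreducible over ℚ (no rational root; 92 is not a perfect cube)

Minimal polynomial: x³ - 92


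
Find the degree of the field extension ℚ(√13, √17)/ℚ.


[ℚ(√13,√17):ℚ] = [ℚ(√13,√17):ℚ(√13)]·[ℚ(√13):ℚ] = 2·2 = 4

[ℚ(√13, √17)/ℚ] = 4


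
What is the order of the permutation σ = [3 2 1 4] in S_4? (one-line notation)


Cycle decomposition: (1 3)
Cycle lengths: 2
Order = lcm(2) = 2

ord(σ) = 2


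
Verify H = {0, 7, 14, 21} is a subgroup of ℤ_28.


Subgroup test for H = {0, 7, 14, 21} in (ℤ_28, +):
(1) 0 ∈ H? Yes
(2) Closure: for all a,b ∈ H, (a+b) mod 28 ∈ H? Yes
(3) Inverses: for all a ∈ H, -a mod 28 ∈ H? Yes

Yes, H is a subgroup of ℤ_28


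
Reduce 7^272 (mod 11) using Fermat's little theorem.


Fermat's little theorem: if p is prime and gcd(a,p)=1, then a^(p-1) ≡ 1 (mod p)
p = 11 is prime, gcd(7,11) = 1
Reduce exponent: 272 mod 10 = 2
So 7^272 ≡ 7^2 (mod 11)
7^2 mod 11 = 5

7^272 ≡ 5 (mod 11)


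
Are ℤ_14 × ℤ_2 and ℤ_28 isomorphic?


Comparing ℤ_14 × ℤ_2 and ℤ_28:
gcd(14,2) = 2 ≠ 1. Max element order in ℤ_14×ℤ_2 is lcm(14,2) = 14 < 28, so it has no element of order 28

No, ℤ_14 × ℤ_2 ≇ ℤ_28


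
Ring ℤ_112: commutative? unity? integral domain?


ℤ_112 is a commutative ring with unity 1; 112 = 2×56 is composite, so 2·56 ≡ 0 gives zero divisors (not an integral domain)
Commutative: Yes
Integral domain: No
Has unity: Yes

ℤ_112: Commutative=Yes, Unity=Yes


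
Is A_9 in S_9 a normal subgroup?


H = A_9 in S_9
A_9 has index 2 in S_9, and every subgroup of index 2 is normal

Yes, normal subgroup


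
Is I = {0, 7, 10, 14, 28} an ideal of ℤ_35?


Check ideal conditions for I = {0, 7, 10, 14, 28} in ℤ_35:
(1) I is an additive subgroup? No
(2) For r ∈ ℤ_35 and a ∈ I: r·a ∈ I? No  [counterexample: r=2, a=10, r·a mod 35 = 20 ∉ I]

No, I is not an ideal of ℤ_35


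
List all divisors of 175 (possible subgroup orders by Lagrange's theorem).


Lagrange's theorem: |H| divides |G|
|G| = 175
Divisors of 175: 1, 5, 7, 25, 35, 175

Possible subgroup orders: {1, 5, 7, 25, 35, 175}


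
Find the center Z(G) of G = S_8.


Z(G) = {g ∈ G | gx = xg for all x ∈ G}
S_n is non-abelian for n ≥ 3; Z(S_8) is trivial

Z(S_8) = {e}


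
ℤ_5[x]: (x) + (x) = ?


Add coefficients mod 5:
x^0: 0 + 0 = 0 (mod 5)
x^1: 1 + 1 = 2 (mod 5)
Result: 2x

f + g = 2x


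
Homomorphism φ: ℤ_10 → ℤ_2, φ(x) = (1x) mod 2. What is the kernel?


Kernel = preimage of identity
ker(φ) = {x ∈ ℤ_10 : 1x ≡ 0 (mod 2)}. Since 2 | 10, φ is well-defined. The kernel is the cyclic subgroup ⟨2⟩ of ℤ_10 (order 5), i.e. {0, 2, 4, 6, 8}

ker(φ) = {0, 2, 4, 6, 8}


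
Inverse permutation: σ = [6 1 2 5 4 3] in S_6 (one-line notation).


To find σ⁻¹, swap domain and range:
σ(1) = 6 → σ⁻¹(6) = 1
σ(2) = 1 → σ⁻¹(1) = 2
σ(3) = 2 → σ⁻¹(2) = 3
σ(4) = 5 → σ⁻¹(5) = 4
σ(5) = 4 → σ⁻¹(4) = 5
σ(6) = 3 → σ⁻¹(3) = 6

σ⁻¹ = [2 3 6 5 4 1]


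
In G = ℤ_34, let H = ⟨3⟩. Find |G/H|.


|⟨3⟩| = n / gcd(3, 34) = 34 / 1 = 34
H is normal (ℤ_34 is abelian).
|G/H| = |G| / |H| = 34 / 34 = 1

|G/H| = 1


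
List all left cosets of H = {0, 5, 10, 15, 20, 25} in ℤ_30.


H = {0, 5, 10, 15, 20, 25}, |H| = 6
Number of cosets = |G|/|H| = 30/6 = 5
0 + H = {0, 5, 10, 15, 20, 25}
1 + H = {1, 6, 11, 16, 21, 26}
2 + H = {2, 7, 12, 17, 22, 27}
3 + H = {3, 8, 13, 18, 23, 28}
4 + H = {4, 9, 14, 19, 24, 29}

Cosets: 0+H={0,5,10,15,20,25}; 1+H={1,6,11,16,21,26}; 2+H={2,7,12,17,22,27}; 3+H={3,8,13,18,23,28}; 4+H={4,9,14,19,24,29}


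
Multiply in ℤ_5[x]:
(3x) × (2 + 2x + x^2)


Expand and collect like terms; reduce coefficients mod 5:
x^0: 0·2 = 0 ≡ 0 (mod 5)
x^1: 0·2 + 3·2 = 6 ≡ 1 (mod 5)
x^2: 0·1 + 3·2 = 6 ≡ 1 (mod 5)
x^3: 3·1 = 3 ≡ 3 (mod 5)
Result: x + x^2 + 3x^3

f · g = x + x^2 + 3x^3


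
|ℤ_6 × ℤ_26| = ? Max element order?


|ℤ_6 × ℤ_26| = 6 × 26 = 156
Max element order = lcm(6,26) = 78
Cyclic? No (gcd=2)

|ℤ_6×ℤ_26| = 156, max element order = 78


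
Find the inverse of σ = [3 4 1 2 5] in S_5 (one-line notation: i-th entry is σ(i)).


To find σ⁻¹, swap domain and range:
σ(1) = 3 → σ⁻¹(3) = 1
σ(2) = 4 → σ⁻¹(4) = 2
σ(3) = 1 → σ⁻¹(1) = 3
σ(4) = 2 → σ⁻¹(2) = 4
σ(5) = 5 → σ⁻¹(5) = 5

σ⁻¹ = [3 4 1 2 5]


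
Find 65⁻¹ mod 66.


Use the extended Euclidean algorithm to write 1 = 65·s + 66·t; then s mod 66 is the inverse.
Euclidean algorithm:
  65 = 0·66 + 65
  66 = 1·65 + 1
  65 = 65·1 + 0
gcd(65,66) = 1
Back-substitution gives: 65·(-1) + 66·(1) = 1
So 65⁻¹ ≡ -1 ≡ 65 (mod 66)
Check: 65 × 65 = 4225 ≡ 1 (mod 66) ✓

65⁻¹ ≡ 65 (mod 66)


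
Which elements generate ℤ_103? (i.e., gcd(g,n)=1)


g generates ℤ_n iff gcd(g,n) = 1
Prime factors of 103: 103
Generators are g ∈ {1,...,102} not divisible by any of these primes.
Generators: {1, 2, 3, 4, 5, 6, 7, 8, 9, 10, 11, 12, 13, 14, 15, 16, 17, 18, 19, 20, 21, 22, 23, 24, 25, 26, 27, 28, 29, 30, 31, 32, 33, 34, 35, 36, 37, 38, 39, 40, 41, 42, 43, 44, 45, 46, 47, 48, 49, 50, 51, 52, 53, 54, 55, 56, 57, 58, 59, 60, 61, 62, 63, 64, 65, 66, 67, 68, 69, 70, 71, 72, 73, 74, 75, 76, 77, 78, 79, 80, 81, 82, 83, 84, 85, 86, 87, 88, 89, 90, 91, 92, 93, 94, 95, 96, 97, 98, 99, 100, 101, 102}
Number of generators = φ(103) = 102

Generators of ℤ_103 = {1, 2, 3, 4, 5, 6, 7, 8, 9, 10, 11, 12, 13, 14, 15, 16, 17, 18, 19, 20, 21, 22, 23, 24, 25, 26, 27, 28, 29, 30, 31, 32, 33, 34, 35, 36, 37, 38, 39, 40, 41, 42, 43, 44, 45, 46, 47, 48, 49, 50, 51, 52, 53, 54, 55, 56, 57, 58, 59, 60, 61, 62, 63, 64, 65, 66, 67, 68, 69, 70, 71, 72, 73, 74, 75, 76, 77, 78, 79, 80, 81, 82, 83, 84, 85, 86, 87, 88, 89, 90, 91, 92, 93, 94, 95, 96, 97, 98, 99, 100, 101, 102}


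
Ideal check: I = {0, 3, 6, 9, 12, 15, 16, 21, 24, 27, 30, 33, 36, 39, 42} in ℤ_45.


Check ideal conditions for I = {0, 3, 6, 9, 12, 15, 16, 21, 24, 27, 30, 33, 36, 39, 42} in ℤ_45:
(1) I is an additive subgroup? No
(2) For r ∈ ℤ_45 and a ∈ I: r·a ∈ I? No  [counterexample: r=2, a=9, r·a mod 45 = 18 ∉ I]

No, I is not an ideal of ℤ_45


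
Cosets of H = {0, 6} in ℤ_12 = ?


H = {0, 6}, |H| = 2
Number of cosets = |G|/|H| = 12/2 = 6
0 + H = {0, 6}
1 + H = {1, 7}
2 + H = {2, 8}
3 + H = {3, 9}
4 + H = {4, 10}
5 + H = {5, 11}

Cosets: 0+H={0,6}; 1+H={1,7}; 2+H={2,8}; 3+H={3,9}; 4+H={4,10}; 5+H={5,11}


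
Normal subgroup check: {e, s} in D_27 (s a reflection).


H = {e, s} in D_27 (s a reflection)
r·s·r⁻¹ = sr⁻² ≠ s for n ≥ 3, so {e, s} is not closed under conjugation

No, not a normal subgroup


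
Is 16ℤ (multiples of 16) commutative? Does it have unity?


16ℤ is a commutative ring under +,× but has no multiplicative identity (1 ∉ 16ℤ); it has no zero divisors, but without unity it is not an integral domain
Commutative: Yes
Integral domain: No
Has unity: No

16ℤ (multiples of 16): Commutative=Yes, Unity=No


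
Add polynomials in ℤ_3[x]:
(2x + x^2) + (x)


Add coefficients mod 3:
x^0: 0 + 0 = 0 (mod 3)
x^1: 2 + 1 = 0 (mod 3)
x^2: 1 + 0 = 1 (mod 3)
Result: x^2

f + g = x^2


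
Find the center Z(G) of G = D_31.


Z(G) = {g ∈ G | gx = xg for all x ∈ G}
For odd n, Z(D_n) = {e}: no nontrivial rotation commutes with all reflections

Z(D_31) = {e}


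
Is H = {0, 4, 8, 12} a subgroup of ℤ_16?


Subgroup test for H = {0, 4, 8, 12} in (ℤ_16, +):
(1) 0 ∈ H? Yes
(2) Closure: for all a,b ∈ H, (a+b) mod 16 ∈ H? Yes
(3) Inverses: for all a ∈ H, -a mod 16 ∈ H? Yes

Yes, H is a subgroup of ℤ_16


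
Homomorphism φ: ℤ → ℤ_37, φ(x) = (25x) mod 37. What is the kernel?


Kernel = preimage of identity
ker(φ) = {x ∈ ℤ : 25x ≡ 0 (mod 37)}. gcd(25,37) = 1, so 25x ≡ 0 (mod 37) ⟺ x ≡ 0 (mod 37/1 = 37). Hence ker(φ) = 37ℤ

ker(φ) = 37ℤ


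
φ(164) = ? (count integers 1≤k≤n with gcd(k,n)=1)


Factor n: 164 = 2^2 × 41
φ(n) = n · ∏(1 - 1/p) over distinct primes p | n
φ(164) = 164 · (1 - 1/2) · (1 - 1/41) = 80

φ(164) = 80


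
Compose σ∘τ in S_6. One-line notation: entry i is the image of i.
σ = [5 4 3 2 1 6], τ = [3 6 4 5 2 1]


σ∘τ: apply τ first, then σ
1 →τ 3 →σ 3
2 →τ 6 →σ 6
3 →τ 4 →σ 2
4 →τ 5 →σ 1
5 →τ 2 →σ 4
6 →τ 1 →σ 5

σ∘τ = [3 6 2 1 4 5]


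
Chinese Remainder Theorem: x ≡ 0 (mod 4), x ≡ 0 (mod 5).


m₁ = 4, m₂ = 5, gcd = 1, so CRT applies. M = m₁·m₂ = 20
Let M₁ = M/m₁ = 5, M₂ = M/m₂ = 4
Find y₁ ≡ M₁⁻¹ (mod m₁): 5⁻¹ ≡ 1 (mod 4)
Find y₂ ≡ M₂⁻¹ (mod m₂): 4⁻¹ ≡ 4 (mod 5)
x = a₁·M₁·y₁ + a₂·M₂·y₂ = 0·5·1 + 0·4·4 = 0
Reduce mod 20: x ≡ 0
Check: 0 mod 4 = 0 ✓, 0 mod 5 = 0 ✓

x ≡ 0 (mod 20)


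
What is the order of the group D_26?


|D_n| = 2n (n rotations and n reflections)
|D_26| = 2×26 = 52

|D_26| = 52


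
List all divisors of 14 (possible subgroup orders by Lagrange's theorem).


Lagrange's theorem: |H| divides |G|
|G| = 14
Divisors of 14: 1, 2, 7, 14

Possible subgroup orders: {1, 2, 7, 14}


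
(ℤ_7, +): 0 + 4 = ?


Operation: addition mod 7
0 + 4 = (a + b) mod 7 with a = 0, b = 4

0 + 4 = 4


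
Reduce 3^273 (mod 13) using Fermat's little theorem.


Fermat's little theorem: if p is prime and gcd(a,p)=1, then a^(p-1) ≡ 1 (mod p)
p = 13 is prime, gcd(3,13) = 1
Reduce exponent: 273 mod 12 = 9
So 3^273 ≡ 3^9 (mod 13)
3^9 mod 13 = 1

3^273 ≡ 1 (mod 13)


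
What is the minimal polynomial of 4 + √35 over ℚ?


Let α = 4 + √35. Then α - 4 = √35, so (α - 4)² = 35, giving α² - 8α - 19 = 0. Degree 2 and α ∉ ℚ, so this is the minimal polynomial.

Minimal polynomial: x² - 8x - 19


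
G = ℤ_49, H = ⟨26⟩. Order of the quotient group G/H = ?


|⟨26⟩| = n / gcd(26, 49) = 49 / 1 = 49
H is normal (ℤ_49 is abelian).
|G/H| = |G| / |H| = 49 / 49 = 1

|G/H| = 1


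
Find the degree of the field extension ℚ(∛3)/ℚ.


∛3 has minimal polynomial x³ - 3 (irreducible over ℚ since 3 is not a perfect cube)

[ℚ(∛3)/ℚ] = 3


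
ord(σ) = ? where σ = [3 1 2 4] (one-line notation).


Cycle decomposition: (1 3 2)
Cycle lengths: 3
Order = lcm(3) = 3

ord(σ) = 3


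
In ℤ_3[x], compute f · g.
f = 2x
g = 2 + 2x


Expand and collect like terms; reduce coefficients mod 3:
x^0: 0·2 = 0 ≡ 0 (mod 3)
x^1: 0·2 + 2·2 = 4 ≡ 1 (mod 3)
x^2: 2·2 = 4 ≡ 1 (mod 3)
Result: x + x^2

f · g = x + x^2


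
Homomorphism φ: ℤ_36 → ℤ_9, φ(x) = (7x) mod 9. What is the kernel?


Kernel = preimage of identity
ker(φ) = {x ∈ ℤ_36 : 7x ≡ 0 (mod 9)}. Since 9 | 36, φ is well-defined. The kernel is the cyclic subgroup ⟨9⟩ of ℤ_36 (order 4), i.e. {0, 9, 18, 27}

ker(φ) = {0, 9, 18, 27}


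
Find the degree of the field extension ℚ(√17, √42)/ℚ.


[ℚ(√17,√42):ℚ] = [ℚ(√17,√42):ℚ(√17)]·[ℚ(√17):ℚ] = 2·2 = 4

[ℚ(√17, √42)/ℚ] = 4


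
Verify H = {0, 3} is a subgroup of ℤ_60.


Subgroup test for H = {0, 3} in (ℤ_60, +):
(1) 0 ∈ H? Yes
(2) Closure: for all a,b ∈ H, (a+b) mod 60 ∈ H? No  [counterexample: 3 + 3 = 6 ∉ H]
(3) Inverses: for all a ∈ H, -a mod 60 ∈ H? No

No, H is not a subgroup of ℤ_60


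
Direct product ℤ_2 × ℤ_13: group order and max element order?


|ℤ_2 × ℤ_13| = 2 × 13 = 26
Max element order = lcm(2,13) = 26
Cyclic? Yes (gcd=1)

|ℤ_2×ℤ_13| = 26, max element order = 26


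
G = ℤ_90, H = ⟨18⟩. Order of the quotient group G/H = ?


|⟨18⟩| = n / gcd(18, 90) = 90 / 18 = 5
H is normal (ℤ_90 is abelian).
|G/H| = |G| / |H| = 90 / 5 = 18

|G/H| = 18


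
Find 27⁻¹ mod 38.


Use the extended Euclidean algorithm to write 1 = 27·s + 38·t; then s mod 38 is the inverse.
Euclidean algorithm:
  27 = 0·38 + 27
  38 = 1·27 + 11
  27 = 2·11 + 5
  11 = 2·5 + 1
  5 = 5·1 + 0
gcd(27,38) = 1
Back-substitution gives: 27·(-7) + 38·(5) = 1
So 27⁻¹ ≡ -7 ≡ 31 (mod 38)
Check: 27 × 31 = 837 ≡ 1 (mod 38) ✓

27⁻¹ ≡ 31 (mod 38)


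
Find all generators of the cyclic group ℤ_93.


g generates ℤ_n iff gcd(g,n) = 1
Prime factors of 93: 3, 31
Generators are g ∈ {1,...,92} not divisible by any of these primes.
Generators: {1, 2, 4, 5, 7, 8, 10, 11, 13, 14, 16, 17, 19, 20, 22, 23, 25, 26, 28, 29, 32, 34, 35, 37, 38, 40, 41, 43, 44, 46, 47, 49, 50, 52, 53, 55, 56, 58, 59, 61, 64, 65, 67, 68, 70, 71, 73, 74, 76, 77, 79, 80, 82, 83, 85, 86, 88, 89, 91, 92}
Number of generators = φ(93) = 60

Generators of ℤ_93 = {1, 2, 4, 5, 7, 8, 10, 11, 13, 14, 16, 17, 19, 20, 22, 23, 25, 26, 28, 29, 32, 34, 35, 37, 38, 40, 41, 43, 44, 46, 47, 49, 50, 52, 53, 55, 56, 58, 59, 61, 64, 65, 67, 68, 70, 71, 73, 74, 76, 77, 79, 80, 82, 83, 85, 86, 88, 89, 91, 92}


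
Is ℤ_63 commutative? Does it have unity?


ℤ_63 is a commutative ring with unity 1; 63 = 3×21 is composite, so 3·21 ≡ 0 gives zero divisors (not an integral domain)
Commutative: Yes
Integral domain: No
Has unity: Yes

ℤ_63: Commutative=Yes, Unity=Yes


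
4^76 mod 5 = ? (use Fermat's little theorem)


Fermat's little theorem: if p is prime and gcd(a,p)=1, then a^(p-1) ≡ 1 (mod p)
p = 5 is prime, gcd(4,5) = 1
Reduce exponent: 76 mod 4 = 0
So 4^76 ≡ 4^0 (mod 5)
4^0 = 1

4^76 ≡ 1 (mod 5)


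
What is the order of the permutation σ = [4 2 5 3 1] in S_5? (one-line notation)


Cycle decomposition: (1 4 3 5)
Cycle lengths: 4
Order = lcm(4) = 4

ord(σ) = 4


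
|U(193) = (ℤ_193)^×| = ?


U(n) is the group of units mod n; |U(n)| = φ(n)
|U(193)| = φ(193) = 192

|U(193) = (ℤ_193)^×| = 192


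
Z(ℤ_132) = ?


Z(G) = {g ∈ G | gx = xg for all x ∈ G}
ℤ_132 is abelian, so Z(G) = G

Z(ℤ_132) = ℤ_132


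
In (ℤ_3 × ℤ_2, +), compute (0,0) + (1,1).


Operation: componentwise addition mod (3, 2)
(0,0) + (1,1) = ((a₁+b₁) mod 3, (a₂+b₂) mod 2) with a = (0,0), b = (1,1)

(0,0) + (1,1) = (1,1)


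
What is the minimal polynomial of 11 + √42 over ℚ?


Let α = 11 + √42. Then α - 11 = √42, so (α - 11)² = 42, giving α² - 22α + 79 = 0. Degree 2 and α ∉ ℚ, so this is the minimal polynomial.

Minimal polynomial: x² - 22x + 79


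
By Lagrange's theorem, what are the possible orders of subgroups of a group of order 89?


Lagrange's theorem: |H| divides |G|
|G| = 89
Divisors of 89: 1, 89

Possible subgroup orders: {1, 89}


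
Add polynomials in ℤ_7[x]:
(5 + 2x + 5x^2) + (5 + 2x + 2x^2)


Add coefficients mod 7:
x^0: 5 + 5 = 3 (mod 7)
x^1: 2 + 2 = 4 (mod 7)
x^2: 5 + 2 = 0 (mod 7)
Result: 3 + 4x

f + g = 3 + 4x


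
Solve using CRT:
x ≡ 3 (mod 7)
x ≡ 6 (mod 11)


m₁ = 7, m₂ = 11, gcd = 1, so CRT applies. M = m₁·m₂ = 77
Let M₁ = M/m₁ = 11, M₂ = M/m₂ = 7
Find y₁ ≡ M₁⁻¹ (mod m₁): 11⁻¹ ≡ 2 (mod 7)
Find y₂ ≡ M₂⁻¹ (mod m₂): 7⁻¹ ≡ 8 (mod 11)
x = a₁·M₁·y₁ + a₂·M₂·y₂ = 3·11·2 + 6·7·8 = 402
Reduce mod 77: x ≡ 17
Check: 17 mod 7 = 3 ✓, 17 mod 11 = 6 ✓

x ≡ 17 (mod 77)


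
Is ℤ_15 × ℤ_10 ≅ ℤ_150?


Comparing ℤ_15 × ℤ_10 and ℤ_150:
gcd(15,10) = 5 ≠ 1. Max element order in ℤ_15×ℤ_10 is lcm(15,10) = 30 < 150, so it has no element of order 150

No, ℤ_15 × ℤ_10 ≇ ℤ_150


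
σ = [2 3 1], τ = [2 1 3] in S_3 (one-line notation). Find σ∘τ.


σ∘τ: apply τ first, then σ
1 →τ 2 →σ 3
2 →τ 1 →σ 2
3 →τ 3 →σ 1

σ∘τ = [3 2 1]


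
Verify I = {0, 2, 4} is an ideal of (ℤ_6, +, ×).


Check ideal conditions for I = {0, 2, 4} in ℤ_6:
(1) I is an additive subgroup? Yes
(2) For r ∈ ℤ_6 and a ∈ I: r·a ∈ I? Yes

Yes, I is an ideal of ℤ_6


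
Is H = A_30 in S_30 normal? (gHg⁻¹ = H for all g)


H = A_30 in S_30
A_30 has index 2 in S_30, and every subgroup of index 2 is normal

Yes, normal subgroup


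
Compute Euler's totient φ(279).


Factor n: 279 = 3^2 × 31
φ(n) = n · ∏(1 - 1/p) over distinct primes p | n
φ(279) = 279 · (1 - 1/3) · (1 - 1/31) = 180

φ(279) = 180


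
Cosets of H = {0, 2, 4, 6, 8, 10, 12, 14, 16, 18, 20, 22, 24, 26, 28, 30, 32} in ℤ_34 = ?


H = {0, 2, 4, 6, 8, 10, 12, 14, 16, 18, 20, 22, 24, 26, 28, 30, 32}, |H| = 17
Number of cosets = |G|/|H| = 34/17 = 2
0 + H = {0, 2, 4, 6, 8, 10, 12, 14, 16, 18, 20, 22, 24, 26, 28, 30, 32}
1 + H = {1, 3, 5, 7, 9, 11, 13, 15, 17, 19, 21, 23, 25, 27, 29, 31, 33}

Cosets: 0+H={0,2,4,6,8,10,12,14,16,18,20,22,24,26,28,30,32}; 1+H={1,3,5,7,9,11,13,15,17,19,21,23,25,27,29,31,33}


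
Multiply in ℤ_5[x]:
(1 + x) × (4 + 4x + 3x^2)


Expand and collect like terms; reduce coefficients mod 5:
x^0: 1·4 = 4 ≡ 4 (mod 5)
x^1: 1·4 + 1·4 = 8 ≡ 3 (mod 5)
x^2: 1·3 + 1·4 = 7 ≡ 2 (mod 5)
x^3: 1·3 = 3 ≡ 3 (mod 5)
Result: 4 + 3x + 2x^2 + 3x^3

f · g = 4 + 3x + 2x^2 + 3x^3


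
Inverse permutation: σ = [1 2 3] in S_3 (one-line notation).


To find σ⁻¹, swap domain and range:
σ(1) = 1 → σ⁻¹(1) = 1
σ(2) = 2 → σ⁻¹(2) = 2
σ(3) = 3 → σ⁻¹(3) = 3

σ⁻¹ = [1 2 3]


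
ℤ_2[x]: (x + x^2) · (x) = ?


Expand and collect like terms; reduce coefficients mod 2:
x^0: 0·0 = 0 ≡ 0 (mod 2)
x^1: 0·1 + 1·0 = 0 ≡ 0 (mod 2)
x^2: 1·1 + 1·0 = 1 ≡ 1 (mod 2)
x^3: 1·1 = 1 ≡ 1 (mod 2)
Result: x^2 + x^3

f · g = x^2 + x^3


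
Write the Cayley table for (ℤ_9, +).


Elements: {0, 1, 2, 3, 4, 5, 6, 7, 8}
Operation: addition mod 9
Entry (a, b) = (a + b) mod 9

Cayley table:
  | 0 | 1 | 2 | 3 | 4 | 5 | 6 | 7 | 8
0 | 0 | 1 | 2 | 3 | 4 | 5 | 6 | 7 | 8
1 | 1 | 2 | 3 | 4 | 5 | 6 | 7 | 8 | 0
2 | 2 | 3 | 4 | 5 | 6 | 7 | 8 | 0 | 1
3 | 3 | 4 | 5 | 6 | 7 | 8 | 0 | 1 | 2
4 | 4 | 5 | 6 | 7 | 8 | 0 | 1 | 2 | 3
5 | 5 | 6 | 7 | 8 | 0 | 1 | 2 | 3 | 4
6 | 6 | 7 | 8 | 0 | 1 | 2 | 3 | 4 | 5
7 | 7 | 8 | 0 | 1 | 2 | 3 | 4 | 5 | 6
8 | 8 | 0 | 1 | 2 | 3 | 4 | 5 | 6 | 7


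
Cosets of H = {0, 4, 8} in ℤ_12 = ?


H = {0, 4, 8}, |H| = 3
Number of cosets = |G|/|H| = 12/3 = 4
0 + H = {0, 4, 8}
1 + H = {1, 5, 9}
2 + H = {2, 6, 10}
3 + H = {3, 7, 11}

Cosets: 0+H={0,4,8}; 1+H={1,5,9}; 2+H={2,6,10}; 3+H={3,7,11}


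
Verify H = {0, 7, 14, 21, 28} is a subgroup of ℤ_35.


Subgroup test for H = {0, 7, 14, 21, 28} in (ℤ_35, +):
(1) 0 ∈ H? Yes
(2) Closure: for all a,b ∈ H, (a+b) mod 35 ∈ H? Yes
(3) Inverses: for all a ∈ H, -a mod 35 ∈ H? Yes

Yes, H is a subgroup of ℤ_35


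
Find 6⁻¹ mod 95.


Use the extended Euclidean algorithm to write 1 = 6·s + 95·t; then s mod 95 is the inverse.
Euclidean algorithm:
  6 = 0·95 + 6
  95 = 15·6 + 5
  6 = 1·5 + 1
  5 = 5·1 + 0
gcd(6,95) = 1
Back-substitution gives: 6·(16) + 95·(-1) = 1
So 6⁻¹ ≡ 16 ≡ 16 (mod 95)
Check: 6 × 16 = 96 ≡ 1 (mod 95) ✓

6⁻¹ ≡ 16 (mod 95)


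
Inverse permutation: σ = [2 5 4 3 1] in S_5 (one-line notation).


To find σ⁻¹, swap domain and range:
σ(1) = 2 → σ⁻¹(2) = 1
σ(2) = 5 → σ⁻¹(5) = 2
σ(3) = 4 → σ⁻¹(4) = 3
σ(4) = 3 → σ⁻¹(3) = 4
σ(5) = 1 → σ⁻¹(1) = 5

σ⁻¹ = [5 1 4 3 2]


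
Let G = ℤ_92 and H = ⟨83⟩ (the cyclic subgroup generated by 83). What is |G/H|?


|⟨83⟩| = n / gcd(83, 92) = 92 / 1 = 92
H is normal (ℤ_92 is abelian).
|G/H| = |G| / |H| = 92 / 92 = 1

|G/H| = 1


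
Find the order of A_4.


|A_n| = n!/2 (even permutations)
|A_4| = 4!/2 = 24/2 = 12

|A_4| = 12


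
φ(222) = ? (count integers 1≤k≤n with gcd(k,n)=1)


Factor n: 222 = 2 × 3 × 37
φ(n) = n · ∏(1 - 1/p) over distinct primes p | n
φ(222) = 222 · (1 - 1/2) · (1 - 1/3) · (1 - 1/37) = 72

φ(222) = 72


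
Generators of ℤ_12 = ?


g generates ℤ_n iff gcd(g,n) = 1
Checking each g ∈ {1,...,11}:
gcd(1,12) = 1
gcd(2,12) = 2
gcd(3,12) = 3
gcd(4,12) = 4
gcd(5,12) = 1
gcd(6,12) = 6
gcd(7,12) = 1
gcd(8,12) = 4
gcd(9,12) = 3
gcd(10,12) = 2
gcd(11,12) = 1
Generators: {1, 5, 7, 11}
Number of generators = φ(12) = 4

Generators of ℤ_12 = {1, 5, 7, 11}


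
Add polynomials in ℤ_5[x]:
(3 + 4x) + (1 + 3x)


Add coefficients mod 5:
x^0: 3 + 1 = 4 (mod 5)
x^1: 4 + 3 = 2 (mod 5)
Result: 4 + 2x

f + g = 4 + 2x


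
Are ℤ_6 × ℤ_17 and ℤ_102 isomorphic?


Comparing ℤ_6 × ℤ_17 and ℤ_102:
gcd(6,17) = 1, so ℤ_6 × ℤ_17 ≅ ℤ_102 (CRT)

Yes, ℤ_6 × ℤ_17 ≅ ℤ_102


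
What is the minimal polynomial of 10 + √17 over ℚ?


Let α = 10 + √17. Then α - 10 = √17, so (α - 10)² = 17, giving α² - 20α + 83 = 0. Degree 2 and α ∉ ℚ, so this is the minimal polynomial.

Minimal polynomial: x² - 20x + 83


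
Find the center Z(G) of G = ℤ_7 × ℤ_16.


Z(G) = {g ∈ G | gx = xg for all x ∈ G}
Direct product of abelian groups is abelian, so Z(G) = G

Z(ℤ_7 × ℤ_16) = ℤ_7 × ℤ_16


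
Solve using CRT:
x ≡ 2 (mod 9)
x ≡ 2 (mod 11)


m₁ = 9, m₂ = 11, gcd = 1, so CRT applies. M = m₁·m₂ = 99
Let M₁ = M/m₁ = 11, M₂ = M/m₂ = 9
Find y₁ ≡ M₁⁻¹ (mod m₁): 11⁻¹ ≡ 5 (mod 9)
Find y₂ ≡ M₂⁻¹ (mod m₂): 9⁻¹ ≡ 5 (mod 11)
x = a₁·M₁·y₁ + a₂·M₂·y₂ = 2·11·5 + 2·9·5 = 200
Reduce mod 99: x ≡ 2
Check: 2 mod 9 = 2 ✓, 2 mod 11 = 2 ✓

x ≡ 2 (mod 99)


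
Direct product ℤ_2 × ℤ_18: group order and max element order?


|ℤ_2 × ℤ_18| = 2 × 18 = 36
Max element order = lcm(2,18) = 18
Cyclic? No (gcd=2)

|ℤ_2×ℤ_18| = 36, max element order = 18


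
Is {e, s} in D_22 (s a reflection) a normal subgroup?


H = {e, s} in D_22 (s a reflection)
r·s·r⁻¹ = sr⁻² ≠ s for n ≥ 3, so {e, s} is not closed under conjugation

No, not a normal subgroup


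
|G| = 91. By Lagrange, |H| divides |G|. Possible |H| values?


Lagrange's theorem: |H| divides |G|
|G| = 91
Divisors of 91: 1, 7, 13, 91

Possible subgroup orders: {1, 7, 13, 91}


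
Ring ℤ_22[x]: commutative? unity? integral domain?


ℤ_22 has zero divisors (2·11 ≡ 0), and these lift to constant zero divisors in ℤ_22[x]; so not an integral domain
Commutative: Yes
Integral domain: No
Has unity: Yes

ℤ_22[x]: Commutative=Yes, Unity=Yes


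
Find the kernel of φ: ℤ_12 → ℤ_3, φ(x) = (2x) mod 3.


Kernel = preimage of identity
ker(φ) = {x ∈ ℤ_12 : 2x ≡ 0 (mod 3)}. Since 3 | 12, φ is well-defined. The kernel is the cyclic subgroup ⟨3⟩ of ℤ_12 (order 4), i.e. {0, 3, 6, 9}

ker(φ) = {0, 3, 6, 9}


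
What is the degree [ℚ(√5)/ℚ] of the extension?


√5 has minimal polynomial x² - 5 (irreducible over ℚ since 5 is squarefree)

[ℚ(√5)/ℚ] = 2


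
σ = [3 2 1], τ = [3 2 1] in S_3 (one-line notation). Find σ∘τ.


σ∘τ: apply τ first, then σ
1 →τ 3 →σ 1
2 →τ 2 →σ 2
3 →τ 1 →σ 3

σ∘τ = [1 2 3]


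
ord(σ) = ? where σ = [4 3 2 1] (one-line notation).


Cycle decomposition: (1 4) (2 3)
Cycle lengths: 2, 2
Order = lcm(2, 2) = 2

ord(σ) = 2


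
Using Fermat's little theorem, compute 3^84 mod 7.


Fermat's little theorem: if p is prime and gcd(a,p)=1, then a^(p-1) ≡ 1 (mod p)
p = 7 is prime, gcd(3,7) = 1
Reduce exponent: 84 mod 6 = 0
So 3^84 ≡ 3^0 (mod 7)
3^0 = 1

3^84 ≡ 1 (mod 7)


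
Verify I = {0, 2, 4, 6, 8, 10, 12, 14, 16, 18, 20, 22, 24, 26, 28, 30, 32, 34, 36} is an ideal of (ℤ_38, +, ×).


Check ideal conditions for I = {0, 2, 4, 6, 8, 10, 12, 14, 16, 18, 20, 22, 24, 26, 28, 30, 32, 34, 36} in ℤ_38:
(1) I is an additive subgroup? Yes
(2) For r ∈ ℤ_38 and a ∈ I: r·a ∈ I? Yes

Yes, I is an ideal of ℤ_38


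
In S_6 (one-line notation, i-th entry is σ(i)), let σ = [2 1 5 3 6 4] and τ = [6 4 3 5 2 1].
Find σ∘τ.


σ∘τ: apply τ first, then σ
1 →τ 6 →σ 4
2 →τ 4 →σ 3
3 →τ 3 →σ 5
4 →τ 5 →σ 6
5 →τ 2 →σ 1
6 →τ 1 →σ 2

σ∘τ = [4 3 5 6 1 2]


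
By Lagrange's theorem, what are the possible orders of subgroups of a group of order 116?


Lagrange's theorem: |H| divides |G|
|G| = 116
Divisors of 116: 1, 2, 4, 29, 58, 116

Possible subgroup orders: {1, 2, 4, 29, 58, 116}


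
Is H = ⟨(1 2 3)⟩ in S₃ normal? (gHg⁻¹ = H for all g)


H = ⟨(1 2 3)⟩ in S₃
⟨(1 2 3)⟩ has order 3 and index 2 in S₃; index-2 subgroups are normal

Yes, normal subgroup


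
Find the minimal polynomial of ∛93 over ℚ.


∛93 satisfies x³ - 93 = 0, irreducible over ℚ (no rational root; 93 is not a perfect cube)

Minimal polynomial: x³ - 93


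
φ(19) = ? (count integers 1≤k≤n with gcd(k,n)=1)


φ(n) = count of k ∈ {1,...,n} with gcd(k,n)=1
Coprimes to 19: {1, 2, 3, 4, 5, 6, 7, 8, 9, 10, 11, 12, 13, 14, 15, 16, 17, 18}
Count: 18

φ(19) = 18


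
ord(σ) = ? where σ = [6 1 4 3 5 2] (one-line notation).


Cycle decomposition: (1 6 2) (3 4)
Cycle lengths: 3, 2
Order = lcm(3, 2) = 6

ord(σ) = 6


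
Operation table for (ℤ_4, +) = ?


Elements: {0, 1, 2, 3}
Operation: addition mod 4
Entry (a, b) = (a + b) mod 4

Cayley table:
  | 0 | 1 | 2 | 3
0 | 0 | 1 | 2 | 3
1 | 1 | 2 | 3 | 0
2 | 2 | 3 | 0 | 1
3 | 3 | 0 | 1 | 2


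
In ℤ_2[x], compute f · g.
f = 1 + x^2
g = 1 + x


Expand and collect like terms; reduce coefficients mod 2:
x^0: 1·1 = 1 ≡ 1 (mod 2)
x^1: 1·1 + 0·1 = 1 ≡ 1 (mod 2)
x^2: 0·1 + 1·1 = 1 ≡ 1 (mod 2)
x^3: 1·1 = 1 ≡ 1 (mod 2)
Result: 1 + x + x^2 + x^3

f · g = 1 + x + x^2 + x^3


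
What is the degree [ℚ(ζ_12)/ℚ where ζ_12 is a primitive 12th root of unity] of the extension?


[ℚ(ζ_n):ℚ] = deg Φ_n(x) = φ(n). Here φ(12) = 4

[ℚ(ζ_12)/ℚ where ζ_12 is a primitive 12th root of unity] = 4


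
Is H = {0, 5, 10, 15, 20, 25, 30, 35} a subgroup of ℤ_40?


Subgroup test for H = {0, 5, 10, 15, 20, 25, 30, 35} in (ℤ_40, +):
(1) 0 ∈ H? Yes
(2) Closure: for all a,b ∈ H, (a+b) mod 40 ∈ H? Yes
(3) Inverses: for all a ∈ H, -a mod 40 ∈ H? Yes

Yes, H is a subgroup of ℤ_40


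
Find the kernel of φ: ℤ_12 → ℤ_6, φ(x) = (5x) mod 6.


Kernel = preimage of identity
ker(φ) = {x ∈ ℤ_12 : 5x ≡ 0 (mod 6)}. Since 6 | 12, φ is well-defined. The kernel is the cyclic subgroup ⟨6⟩ of ℤ_12 (order 2), i.e. {0, 6}

ker(φ) = {0, 6}


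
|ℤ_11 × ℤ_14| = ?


|A × B| = |A| · |B|
|ℤ_11 × ℤ_14| = 11 × 14 = 154

|ℤ_11 × ℤ_14| = 154


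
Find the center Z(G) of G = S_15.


Z(G) = {g ∈ G | gx = xg for all x ∈ G}
S_n is non-abelian for n ≥ 3; Z(S_15) is trivial

Z(S_15) = {e}


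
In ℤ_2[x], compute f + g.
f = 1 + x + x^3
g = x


Add coefficients mod 2:
x^0: 1 + 0 = 1 (mod 2)
x^1: 1 + 1 = 0 (mod 2)
x^2: 0 + 0 = 0 (mod 2)
x^3: 1 + 0 = 1 (mod 2)
Result: 1 + x^3

f + g = 1 + x^3


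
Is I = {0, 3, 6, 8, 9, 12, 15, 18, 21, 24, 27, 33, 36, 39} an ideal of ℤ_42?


Check ideal conditions for I = {0, 3, 6, 8, 9, 12, 15, 18, 21, 24, 27, 33, 36, 39} in ℤ_42:
(1) I is an additive subgroup? No
(2) For r ∈ ℤ_42 and a ∈ I: r·a ∈ I? No  [counterexample: r=2, a=8, r·a mod 42 = 16 ∉ I]

No, I is not an ideal of ℤ_42


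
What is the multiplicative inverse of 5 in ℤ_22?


Use the extended Euclidean algorithm to write 1 = 5·s + 22·t; then s mod 22 is the inverse.
Euclidean algorithm:
  5 = 0·22 + 5
  22 = 4·5 + 2
  5 = 2·2 + 1
  2 = 2·1 + 0
gcd(5,22) = 1
Back-substitution gives: 5·(9) + 22·(-2) = 1
So 5⁻¹ ≡ 9 ≡ 9 (mod 22)
Check: 5 × 9 = 45 ≡ 1 (mod 22) ✓

5⁻¹ ≡ 9 (mod 22)


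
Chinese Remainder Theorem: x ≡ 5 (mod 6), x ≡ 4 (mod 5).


m₁ = 6, m₂ = 5, gcd = 1, so CRT applies. M = m₁·m₂ = 30
Let M₁ = M/m₁ = 5, M₂ = M/m₂ = 6
Find y₁ ≡ M₁⁻¹ (mod m₁): 5⁻¹ ≡ 5 (mod 6)
Find y₂ ≡ M₂⁻¹ (mod m₂): 6⁻¹ ≡ 1 (mod 5)
x = a₁·M₁·y₁ + a₂·M₂·y₂ = 5·5·5 + 4·6·1 = 149
Reduce mod 30: x ≡ 29
Check: 29 mod 6 = 5 ✓, 29 mod 5 = 4 ✓

x ≡ 29 (mod 30)


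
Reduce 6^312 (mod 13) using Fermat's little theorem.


Fermat's little theorem: if p is prime and gcd(a,p)=1, then a^(p-1) ≡ 1 (mod p)
p = 13 is prime, gcd(6,13) = 1
Reduce exponent: 312 mod 12 = 0
So 6^312 ≡ 6^0 (mod 13)
6^0 = 1

6^312 ≡ 1 (mod 13)


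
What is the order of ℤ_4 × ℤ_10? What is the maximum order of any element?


|ℤ_4 × ℤ_10| = 4 × 10 = 40
Max element order = lcm(4,10) = 20
Cyclic? No (gcd=2)

|ℤ_4×ℤ_10| = 40, max element order = 20


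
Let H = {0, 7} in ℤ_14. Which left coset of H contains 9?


9 + H = {9 + h (mod 14) : h ∈ H}
9+0=9, 9+7=2
9 + H = {2, 9} = 2 + H

9 + H = {2, 9}


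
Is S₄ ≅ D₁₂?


Comparing S₄ and D₁₂:
S₄ has trivial center; D₁₂ has center {e, r⁶}

No, S₄ ≇ D₁₂


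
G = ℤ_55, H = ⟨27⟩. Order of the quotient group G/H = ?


|⟨27⟩| = n / gcd(27, 55) = 55 / 1 = 55
H is normal (ℤ_55 is abelian).
|G/H| = |G| / |H| = 55 / 55 = 1

|G/H| = 1


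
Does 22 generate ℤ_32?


g generates ℤ_n iff gcd(g, n) = 1
gcd(22, 32) = 2
Since gcd = 2 ≠ 1, ⟨22⟩ has order 16 < 32, so 22 is not a generator.

No, 22 does not generate ℤ_32


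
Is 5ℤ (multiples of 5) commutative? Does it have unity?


5ℤ is a commutative ring under +,× but has no multiplicative identity (1 ∉ 5ℤ); it has no zero divisors, but without unity it is not an integral domain
Commutative: Yes
Integral domain: No
Has unity: No

5ℤ (multiples of 5): Commutative=Yes, Unity=No


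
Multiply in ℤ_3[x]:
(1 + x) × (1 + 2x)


Expand and collect like terms; reduce coefficients mod 3:
x^0: 1·1 = 1 ≡ 1 (mod 3)
x^1: 1·2 + 1·1 = 3 ≡ 0 (mod 3)
x^2: 1·2 = 2 ≡ 2 (mod 3)
Result: 1 + 2x^2

f · g = 1 + 2x^2


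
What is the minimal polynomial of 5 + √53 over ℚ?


Let α = 5 + √53. Then α - 5 = √53, so (α - 5)² = 53, giving α² - 10α - 28 = 0. Degree 2 and α ∉ ℚ, so this is the minimal polynomial.

Minimal polynomial: x² - 10x - 28


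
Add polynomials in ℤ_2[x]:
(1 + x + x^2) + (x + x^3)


Add coefficients mod 2:
x^0: 1 + 0 = 1 (mod 2)
x^1: 1 + 1 = 0 (mod 2)
x^2: 1 + 0 = 1 (mod 2)
x^3: 0 + 1 = 1 (mod 2)
Result: 1 + x^2 + x^3

f + g = 1 + x^2 + x^3


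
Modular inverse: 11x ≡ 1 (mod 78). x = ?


Use the extended Euclidean algorithm to write 1 = 11·s + 78·t; then s mod 78 is the inverse.
Euclidean algorithm:
  11 = 0·78 + 11
  78 = 7·11 + 1
  11 = 11·1 + 0
gcd(11,78) = 1
Back-substitution gives: 11·(-7) + 78·(1) = 1
So 11⁻¹ ≡ -7 ≡ 71 (mod 78)
Check: 11 × 71 = 781 ≡ 1 (mod 78) ✓

11⁻¹ ≡ 71 (mod 78)


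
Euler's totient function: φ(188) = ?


Factor n: 188 = 2^2 × 47
φ(n) = n · ∏(1 - 1/p) over distinct primes p | n
φ(188) = 188 · (1 - 1/2) · (1 - 1/47) = 92

φ(188) = 92


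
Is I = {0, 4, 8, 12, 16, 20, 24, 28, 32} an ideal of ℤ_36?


Check ideal conditions for I = {0, 4, 8, 12, 16, 20, 24, 28, 32} in ℤ_36:
(1) I is an additive subgroup? Yes
(2) For r ∈ ℤ_36 and a ∈ I: r·a ∈ I? Yes

Yes, I is an ideal of ℤ_36


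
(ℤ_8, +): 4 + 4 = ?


Operation: addition mod 8
4 + 4 = (a + b) mod 8 with a = 4, b = 4

4 + 4 = 0


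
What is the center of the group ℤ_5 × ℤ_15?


Z(G) = {g ∈ G | gx = xg for all x ∈ G}
Direct product of abelian groups is abelian, so Z(G) = G

Z(ℤ_5 × ℤ_15) = ℤ_5 × ℤ_15


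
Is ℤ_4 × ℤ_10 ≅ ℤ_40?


Comparing ℤ_4 × ℤ_10 and ℤ_40:
gcd(4,10) = 2 ≠ 1. Max element order in ℤ_4×ℤ_10 is lcm(4,10) = 20 < 40, so it has no element of order 40

No, ℤ_4 × ℤ_10 ≇ ℤ_40


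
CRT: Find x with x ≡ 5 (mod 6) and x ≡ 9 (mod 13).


m₁ = 6, m₂ = 13, gcd = 1, so CRT applies. M = m₁·m₂ = 78
Let M₁ = M/m₁ = 13, M₂ = M/m₂ = 6
Find y₁ ≡ M₁⁻¹ (mod m₁): 13⁻¹ ≡ 1 (mod 6)
Find y₂ ≡ M₂⁻¹ (mod m₂): 6⁻¹ ≡ 11 (mod 13)
x = a₁·M₁·y₁ + a₂·M₂·y₂ = 5·13·1 + 9·6·11 = 659
Reduce mod 78: x ≡ 35
Check: 35 mod 6 = 5 ✓, 35 mod 13 = 9 ✓

x ≡ 35 (mod 78)


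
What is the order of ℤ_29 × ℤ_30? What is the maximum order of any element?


|ℤ_29 × ℤ_30| = 29 × 30 = 870
Max element order = lcm(29,30) = 870
Cyclic? Yes (gcd=1)

|ℤ_29×ℤ_30| = 870, max element order = 870


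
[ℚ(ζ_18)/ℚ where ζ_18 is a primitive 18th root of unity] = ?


[ℚ(ζ_n):ℚ] = deg Φ_n(x) = φ(n). Here φ(18) = 6

[ℚ(ζ_18)/ℚ where ζ_18 is a primitive 18th root of unity] = 6
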